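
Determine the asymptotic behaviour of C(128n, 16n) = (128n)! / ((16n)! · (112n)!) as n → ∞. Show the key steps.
C(128n, 16n) ~ (16777216/823543)^(16n) · sqrt(4/(7π·16n))

Write N = 16n. Apply Stirling to each factorial:
  (8N)! ~ sqrt(2π·8N) · (8N/e)^(8N),
  N! ~ sqrt(2π N) · (N/e)^N,
  (7N)! ~ sqrt(2π·7N) · (7N/e)^(7N).
The exponential factors combine to (8N)^(8N) / (N^N · (7N)^(7N)) = 8^(8N)/7^(7N) = (8^8/7^7)^N = (16777216/823543)^N.
The square-root prefactors combine to sqrt(2π·8N) / (sqrt(2π N)·sqrt(2π·7N)) = sqrt(8 / (2π·7·N)) = sqrt(4/(7π·16n)).
Substituting N = 16n: C(128n, 16n) ~ (16777216/823543)^(16n) · sqrt(4/(7π·16n)).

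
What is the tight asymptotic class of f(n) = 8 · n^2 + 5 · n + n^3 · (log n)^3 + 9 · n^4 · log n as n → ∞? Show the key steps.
f(n) ∈ Θ(n^4 · log n)

Compare the terms by growth order. For large n, n^a · (log n)^b dominates n^a' · (log n)^b' iff a > a', or (a = a' and b > b'). Ranking the 4 terms shows the dominant one is 9 · n^4 · log n. Hence f(n) ∈ Θ(n^4 · log n).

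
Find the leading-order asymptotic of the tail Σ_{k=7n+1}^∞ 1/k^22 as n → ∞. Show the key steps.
Σ_{k>7n} 1/k^22 ~ 1/(21 · (7n)^21)

Compare to the integral: ∫_{7n}^∞ x^(−22) dx = [−x^(−21)/21]_{7n}^∞ = 1/((22−1)·(7n)^21). Euler-Maclaurin then gives
  Σ_{k>7n} 1/k^22 = ∫_{7n}^∞ dx/x^22 − 1/(2·(7n)^22) + O(1/(7n)^23).
(Equivalently this is ζ(22) − Σ_{k≤7n} 1/k^22.)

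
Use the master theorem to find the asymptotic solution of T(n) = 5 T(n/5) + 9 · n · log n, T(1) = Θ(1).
T(n) = Θ(n · (log n)^2)

Here log_5 5 = 1 and f(n) = 9 · n · log n = Θ(n^(log_5 5) · (log n)^1). This is the extended Case 2 of the master theorem (f matches the critical exponent up to log factors), giving T(n) = Θ(n^(log_5 5) · (log n)^(1+1)) = Θ(n · (log n)^2).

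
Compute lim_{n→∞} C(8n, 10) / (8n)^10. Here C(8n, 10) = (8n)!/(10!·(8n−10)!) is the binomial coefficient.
lim = 1/10! = 1/3628800

With N = 8n → ∞: C(N, 10) / N^10 = [N(N−1)…(N−9)] / (10! · N^10) = (1/10!) · 1 · (1 − 1/(8n)) · … · (1 − 9/(8n)). Each factor → 1 as N → ∞, so the limit is 1/10! = 1/3628800.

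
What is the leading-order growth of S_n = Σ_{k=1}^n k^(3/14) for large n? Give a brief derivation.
S_n ~ (14/17) · n^(17/14)

Integral comparison: Σ_{k=1}^n k^(3/14) = ∫_0^n x^(3/14) dx + O(n^(3/14)). The integral is n^(1 + 3/14) / (1 + 3/14) = n^((3+14)/14) / ((3+14)/14) = (14/17) · n^(17/14).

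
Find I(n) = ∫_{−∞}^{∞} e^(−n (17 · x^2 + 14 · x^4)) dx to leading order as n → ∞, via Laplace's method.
I(n) ~ sqrt(π/(17n))

φ(x) = 17 · x^2 + 14 · x^4 has its unique global minimum at x* = 0 (since φ'(x) = 34x + 56x^3 = 0 only at x = 0 for real x with both coefficients positive, and φ → ∞ as |x| → ∞). At x* = 0, φ(0) = 0 and φ''(0) = 34. Laplace's method then gives
  I(n) ~ sqrt(2π / (n · φ''(0))) · e^(−n φ(0)) = sqrt(2π / (34n)) = sqrt(π/(17n)).
The 14 · x^4 term contributes only at subleading order (an O(1/n) relative correction).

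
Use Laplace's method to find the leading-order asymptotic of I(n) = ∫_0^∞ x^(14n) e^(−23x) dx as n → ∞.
I(n) ~ (sqrt(2π·14n) / 23) · (14n/(23e))^(14n)

Write the integrand as exp(14n ln x − 23x) and set f(x) = 14n ln x − 23x. Then f'(x) = 14n/x − 23 = 0 at x* = 14n/23, and f''(x*) = −14n/x*^2 = −23^2/(14n). Laplace's method (interior maximum) gives
  I(n) ~ e^(f(x*)) · sqrt(2π / |f''(x*)|)
        = exp(14n ln(14n/23) − 14n) · sqrt(2π · 14n / 23^2)
        = (14n/23)^(14n) e^(−14n) · sqrt(2π·14n) / 23
        = (sqrt(2π·14n) / 23) · (14n/(23e))^(14n).
This matches Γ(14n+1)/23^(14n+1) with Stirling applied to Γ.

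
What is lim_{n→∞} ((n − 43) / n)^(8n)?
lim = e^(−344)

Rewrite as (1 − 43/n)^(8n). By the standard limit (1 + x/n)^n → e^x, we have (1 − 43/n)^n → e^(−43), and raising to the 8th power gives e^(−344).
More precisely, ln[(1 − 43/n)^(8n)] = 8n · ln(1 − 43/n) = 8n · (-43/n + O(1/n^2)) = -344 + O(1/n) → -344.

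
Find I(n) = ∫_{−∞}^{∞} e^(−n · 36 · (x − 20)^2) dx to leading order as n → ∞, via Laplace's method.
I(n) = sqrt(π/(36n))

Here φ(x) = 36 · (x − 20)^2 has its unique minimum at x* = 20 with φ(x*) = 0 and φ''(x*) = 72. Laplace's method gives
  I(n) ~ e^(−n φ(x*)) · sqrt(2π / (n · φ''(x*))) = sqrt(2π / (72n)) = sqrt(π/(36n)).
This is exact: substituting u = (x − 20)·sqrt(36n) gives I(n) = (1/sqrt(36n)) ∫_{−∞}^{∞} e^(−u^2) du = sqrt(π/(36n)).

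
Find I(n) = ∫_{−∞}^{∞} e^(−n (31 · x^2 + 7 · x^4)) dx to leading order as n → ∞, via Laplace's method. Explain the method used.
I(n) ~ sqrt(π/(31n))

φ(x) = 31 · x^2 + 7 · x^4 has its unique global minimum at x* = 0 (since φ'(x) = 62x + 28x^3 = 0 only at x = 0 for real x with both coefficients positive, and φ → ∞ as |x| → ∞). At x* = 0, φ(0) = 0 and φ''(0) = 62. Laplace's method then gives
  I(n) ~ sqrt(2π / (n · φ''(0))) · e^(−n φ(0)) = sqrt(2π / (62n)) = sqrt(π/(31n)).
The 7 · x^4 term contributes only at subleading order (an O(1/n) relative correction).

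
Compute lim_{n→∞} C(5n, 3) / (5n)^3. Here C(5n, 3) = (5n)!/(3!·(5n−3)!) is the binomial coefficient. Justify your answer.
lim = 1/3! = 1/6

With N = 5n → ∞: C(N, 3) / N^3 = [N(N−1)…(N−2)] / (3! · N^3) = (1/3!) · 1 · (1 − 1/(5n)) · (1 − 2/(5n)). Each factor → 1 as N → ∞, so the limit is 1/3! = 1/6.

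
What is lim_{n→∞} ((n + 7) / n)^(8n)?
lim = e^56

Rewrite as (1 + 7/n)^(8n). By the standard limit (1 + x/n)^n → e^x, we have (1 + 7/n)^n → e^7, and raising to the 8th power gives e^56.
More precisely, ln[(1 + 7/n)^(8n)] = 8n · ln(1 + 7/n) = 8n · (7/n + O(1/n^2)) = 56 + O(1/n) → 56.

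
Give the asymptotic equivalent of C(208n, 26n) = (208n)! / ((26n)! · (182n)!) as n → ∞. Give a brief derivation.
C(208n, 26n) ~ (16777216/823543)^(26n) · sqrt(4/(7π·26n))

Write N = 26n. Apply Stirling to each factorial:
  (8N)! ~ sqrt(2π·8N) · (8N/e)^(8N),
  N! ~ sqrt(2π N) · (N/e)^N,
  (7N)! ~ sqrt(2π·7N) · (7N/e)^(7N).
The exponential factors combine to (8N)^(8N) / (N^N · (7N)^(7N)) = 8^(8N)/7^(7N) = (8^8/7^7)^N = (16777216/823543)^N.
The square-root prefactors combine to sqrt(2π·8N) / (sqrt(2π N)·sqrt(2π·7N)) = sqrt(8 / (2π·7·N)) = sqrt(4/(7π·26n)).
Substituting N = 26n: C(208n, 26n) ~ (16777216/823543)^(26n) · sqrt(4/(7π·26n)).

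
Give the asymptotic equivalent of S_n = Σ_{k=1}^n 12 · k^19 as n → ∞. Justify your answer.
S_n ~ 3 · n^20 / 5

By integral comparison (Euler-Maclaurin), Σ_{k=1}^n 12 · k^19 = 12 · ∫_0^n x^19 dx + O(n^19) = 12 · n^20/20 = 3 · n^20 / 5 + O(n^19). (Equivalently, Faulhaber's formula gives the same leading term.)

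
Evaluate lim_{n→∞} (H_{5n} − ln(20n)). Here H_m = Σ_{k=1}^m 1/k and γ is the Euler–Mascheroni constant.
lim = −ln 4 + γ

By Euler-Maclaurin, H_m = ln m + γ + O(1/m). So
  H_{5n} − ln(20n) = ln(5n) + γ − ln(20n) + O(1/n)
                       = ln(5/20) + γ + O(1/n).
Hence the limit is ln(5/20) + γ (= −ln 4).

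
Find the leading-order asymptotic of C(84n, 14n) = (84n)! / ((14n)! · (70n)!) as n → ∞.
C(84n, 14n) ~ (46656/3125)^(14n) · sqrt(3/(5π·14n))

Write N = 14n. Apply Stirling to each factorial:
  (6N)! ~ sqrt(2π·6N) · (6N/e)^(6N),
  N! ~ sqrt(2π N) · (N/e)^N,
  (5N)! ~ sqrt(2π·5N) · (5N/e)^(5N).
The exponential factors combine to (6N)^(6N) / (N^N · (5N)^(5N)) = 6^(6N)/5^(5N) = (6^6/5^5)^N = (46656/3125)^N.
The square-root prefactors combine to sqrt(2π·6N) / (sqrt(2π N)·sqrt(2π·5N)) = sqrt(6 / (2π·5·N)) = sqrt(3/(5π·14n)).
Substituting N = 14n: C(84n, 14n) ~ (46656/3125)^(14n) · sqrt(3/(5π·14n)).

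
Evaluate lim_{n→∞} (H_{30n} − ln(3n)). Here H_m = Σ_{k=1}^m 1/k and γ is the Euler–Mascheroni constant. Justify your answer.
lim = ln 10 + γ

By Euler-Maclaurin, H_m = ln m + γ + O(1/m). So
  H_{30n} − ln(3n) = ln(30n) + γ − ln(3n) + O(1/n)
                       = ln(30/3) + γ + O(1/n).
Hence the limit is ln(30/3) + γ (= ln 10).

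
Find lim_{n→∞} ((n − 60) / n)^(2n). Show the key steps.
lim = e^(−120)

Rewrite as (1 − 60/n)^(2n). By the standard limit (1 + x/n)^n → e^x, we have (1 − 60/n)^n → e^(−60), and raising to the 2nd power gives e^(−120).
More precisely, ln[(1 − 60/n)^(2n)] = 2n · ln(1 − 60/n) = 2n · (-60/n + O(1/n^2)) = -120 + O(1/n) → -120.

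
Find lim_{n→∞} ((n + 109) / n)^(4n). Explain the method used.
lim = e^436

Rewrite as (1 + 109/n)^(4n). By the standard limit (1 + x/n)^n → e^x, we have (1 + 109/n)^n → e^109, and raising to the 4th power gives e^436.
More precisely, ln[(1 + 109/n)^(4n)] = 4n · ln(1 + 109/n) = 4n · (109/n + O(1/n^2)) = 436 + O(1/n) → 436.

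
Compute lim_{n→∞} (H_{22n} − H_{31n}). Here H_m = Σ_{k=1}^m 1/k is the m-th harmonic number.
lim = ln(22/31)

Euler-Maclaurin gives H_m = ln m + γ + 1/(2m) + O(1/m^2). The γ and O(1/m) terms cancel in the difference:
  H_{22n} − H_{31n} = ln(22n) − ln(31n) + O(1/n) = ln(22/31) + O(1/n).
Hence the limit is ln(22/31).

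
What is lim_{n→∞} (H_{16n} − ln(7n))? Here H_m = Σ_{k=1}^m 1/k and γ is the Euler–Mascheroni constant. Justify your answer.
lim = ln(16/7) + γ

By Euler-Maclaurin, H_m = ln m + γ + O(1/m). So
  H_{16n} − ln(7n) = ln(16n) + γ − ln(7n) + O(1/n)
                       = ln(16/7) + γ + O(1/n).
Hence the limit is ln(16/7) + γ.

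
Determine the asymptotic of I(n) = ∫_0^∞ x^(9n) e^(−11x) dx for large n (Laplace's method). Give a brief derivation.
I(n) ~ (sqrt(2π·9n) / 11) · (9n/(11e))^(9n)

Write the integrand as exp(9n ln x − 11x) and set f(x) = 9n ln x − 11x. Then f'(x) = 9n/x − 11 = 0 at x* = 9n/11, and f''(x*) = −9n/x*^2 = −11^2/(9n). Laplace's method (interior maximum) gives
  I(n) ~ e^(f(x*)) · sqrt(2π / |f''(x*)|)
        = exp(9n ln(9n/11) − 9n) · sqrt(2π · 9n / 11^2)
        = (9n/11)^(9n) e^(−9n) · sqrt(2π·9n) / 11
        = (sqrt(2π·9n) / 11) · (9n/(11e))^(9n).
This matches Γ(9n+1)/11^(9n+1) with Stirling applied to Γ.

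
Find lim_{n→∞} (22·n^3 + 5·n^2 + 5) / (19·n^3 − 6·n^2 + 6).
lim = 22/19

For large n the leading n^3 terms dominate both numerator and denominator. Dividing top and bottom by n^3, every other term tends to 0, leaving 22/19.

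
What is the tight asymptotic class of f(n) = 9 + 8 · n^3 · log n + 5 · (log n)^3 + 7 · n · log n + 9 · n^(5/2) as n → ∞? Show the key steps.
f(n) ∈ Θ(n^3 · log n)

Compare the terms by growth order. For large n, n^a · (log n)^b dominates n^a' · (log n)^b' iff a > a', or (a = a' and b > b'). Ranking the 5 terms shows the dominant one is 8 · n^3 · log n. Hence f(n) ∈ Θ(n^3 · log n).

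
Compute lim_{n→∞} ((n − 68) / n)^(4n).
lim = e^(−272)

Rewrite as (1 − 68/n)^(4n). By the standard limit (1 + x/n)^n → e^x, we have (1 − 68/n)^n → e^(−68), and raising to the 4th power gives e^(−272).
More precisely, ln[(1 − 68/n)^(4n)] = 4n · ln(1 − 68/n) = 4n · (-68/n + O(1/n^2)) = -272 + O(1/n) → -272.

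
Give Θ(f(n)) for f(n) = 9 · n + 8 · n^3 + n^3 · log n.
f(n) ∈ Θ(n^3 · log n)

Compare the terms by growth order. For large n, n^a · (log n)^b dominates n^a' · (log n)^b' iff a > a', or (a = a' and b > b'). Ranking the 3 terms shows the dominant one is n^3 · log n. Hence f(n) ∈ Θ(n^3 · log n).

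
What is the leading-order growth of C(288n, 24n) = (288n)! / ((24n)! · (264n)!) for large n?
C(288n, 24n) ~ (8916100448256/285311670611)^(24n) · sqrt(6/(11π·24n))

Write N = 24n. Apply Stirling to each factorial:
  (12N)! ~ sqrt(2π·12N) · (12N/e)^(12N),
  N! ~ sqrt(2π N) · (N/e)^N,
  (11N)! ~ sqrt(2π·11N) · (11N/e)^(11N).
The exponential factors combine to (12N)^(12N) / (N^N · (11N)^(11N)) = 12^(12N)/11^(11N) = (12^12/11^11)^N = (8916100448256/285311670611)^N.
The square-root prefactors combine to sqrt(2π·12N) / (sqrt(2π N)·sqrt(2π·11N)) = sqrt(12 / (2π·11·N)) = sqrt(6/(11π·24n)).
Substituting N = 24n: C(288n, 24n) ~ (8916100448256/285311670611)^(24n) · sqrt(6/(11π·24n)).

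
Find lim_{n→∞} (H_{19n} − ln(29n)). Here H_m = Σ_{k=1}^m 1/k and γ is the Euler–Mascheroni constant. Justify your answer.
lim = ln(19/29) + γ

By Euler-Maclaurin, H_m = ln m + γ + O(1/m). So
  H_{19n} − ln(29n) = ln(19n) + γ − ln(29n) + O(1/n)
                       = ln(19/29) + γ + O(1/n).
Hence the limit is ln(19/29) + γ.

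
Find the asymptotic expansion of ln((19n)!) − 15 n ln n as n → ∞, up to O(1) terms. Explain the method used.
ln((19n)!) − 15 n ln n = 4 n ln n + 19(ln 19 − 1) n + (1/2) ln(2π·19n) + O(1/n)

Stirling: ln((19n)!) = 19n ln(19n) − 19n + (1/2) ln(2π·19n) + O(1/n).
Expand 19n ln(19n) = 19n (ln n + ln 19) = 19n ln n + 19n ln 19.
Subtract 15n ln n: leading term is (19 − 15) n ln n = 4 n ln n. The next term is 19n ln 19 − 19n = 19(ln 19 − 1) n. Then the (1/2) ln(2π·19n) correction.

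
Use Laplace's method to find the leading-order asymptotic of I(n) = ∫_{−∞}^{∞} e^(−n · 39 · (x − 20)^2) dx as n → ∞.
I(n) = sqrt(π/(39n))

Here φ(x) = 39 · (x − 20)^2 has its unique minimum at x* = 20 with φ(x*) = 0 and φ''(x*) = 78. Laplace's method gives
  I(n) ~ e^(−n φ(x*)) · sqrt(2π / (n · φ''(x*))) = sqrt(2π / (78n)) = sqrt(π/(39n)).
This is exact: substituting u = (x − 20)·sqrt(39n) gives I(n) = (1/sqrt(39n)) ∫_{−∞}^{∞} e^(−u^2) du = sqrt(π/(39n)).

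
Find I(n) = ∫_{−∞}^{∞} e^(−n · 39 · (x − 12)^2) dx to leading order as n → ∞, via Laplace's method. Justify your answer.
I(n) = sqrt(π/(39n))

Here φ(x) = 39 · (x − 12)^2 has its unique minimum at x* = 12 with φ(x*) = 0 and φ''(x*) = 78. Laplace's method gives
  I(n) ~ e^(−n φ(x*)) · sqrt(2π / (n · φ''(x*))) = sqrt(2π / (78n)) = sqrt(π/(39n)).
This is exact: substituting u = (x − 12)·sqrt(39n) gives I(n) = (1/sqrt(39n)) ∫_{−∞}^{∞} e^(−u^2) du = sqrt(π/(39n)).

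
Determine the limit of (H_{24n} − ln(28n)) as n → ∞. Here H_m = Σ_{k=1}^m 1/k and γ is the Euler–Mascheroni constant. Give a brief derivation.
lim = ln(6/7) + γ

By Euler-Maclaurin, H_m = ln m + γ + O(1/m). So
  H_{24n} − ln(28n) = ln(24n) + γ − ln(28n) + O(1/n)
                       = ln(24/28) + γ + O(1/n).
Hence the limit is ln(24/28) + γ (= ln(6/7)).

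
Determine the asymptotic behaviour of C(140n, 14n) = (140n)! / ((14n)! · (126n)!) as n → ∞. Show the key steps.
C(140n, 14n) ~ (10000000000/387420489)^(14n) · sqrt(5/(9π·14n))

Write N = 14n. Apply Stirling to each factorial:
  (10N)! ~ sqrt(2π·10N) · (10N/e)^(10N),
  N! ~ sqrt(2π N) · (N/e)^N,
  (9N)! ~ sqrt(2π·9N) · (9N/e)^(9N).
The exponential factors combine to (10N)^(10N) / (N^N · (9N)^(9N)) = 10^(10N)/9^(9N) = (10^10/9^9)^N = (10000000000/387420489)^N.
The square-root prefactors combine to sqrt(2π·10N) / (sqrt(2π N)·sqrt(2π·9N)) = sqrt(10 / (2π·9·N)) = sqrt(5/(9π·14n)).
Substituting N = 14n: C(140n, 14n) ~ (10000000000/387420489)^(14n) · sqrt(5/(9π·14n)).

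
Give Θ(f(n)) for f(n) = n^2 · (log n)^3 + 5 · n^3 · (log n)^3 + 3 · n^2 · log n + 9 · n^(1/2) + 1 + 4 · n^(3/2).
f(n) ∈ Θ(n^3 · (log n)^3)

Compare the terms by growth order. For large n, n^a · (log n)^b dominates n^a' · (log n)^b' iff a > a', or (a = a' and b > b'). Ranking the 6 terms shows the dominant one is 5 · n^3 · (log n)^3. Hence f(n) ∈ Θ(n^3 · (log n)^3).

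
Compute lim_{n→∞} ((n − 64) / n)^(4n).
lim = e^(−256)

Rewrite as (1 − 64/n)^(4n). By the standard limit (1 + x/n)^n → e^x, we have (1 − 64/n)^n → e^(−64), and raising to the 4th power gives e^(−256).
More precisely, ln[(1 − 64/n)^(4n)] = 4n · ln(1 − 64/n) = 4n · (-64/n + O(1/n^2)) = -256 + O(1/n) → -256.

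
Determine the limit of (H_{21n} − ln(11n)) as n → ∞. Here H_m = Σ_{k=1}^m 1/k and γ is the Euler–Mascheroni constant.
lim = ln(21/11) + γ

By Euler-Maclaurin, H_m = ln m + γ + O(1/m). So
  H_{21n} − ln(11n) = ln(21n) + γ − ln(11n) + O(1/n)
                       = ln(21/11) + γ + O(1/n).
Hence the limit is ln(21/11) + γ.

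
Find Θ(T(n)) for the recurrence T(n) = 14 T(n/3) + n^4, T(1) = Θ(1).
T(n) = Θ(n^4)

log_3 14 ≈ 2.402. f(n) = n^4 dominates n^(log_3 14) since 4 > 2.402, and the regularity condition a·f(n/b) = 14·(n/3)^4 = (14/81)·n^4 ≤ c·f(n) holds with c = 14/81 ≈ 0.173 < 1. So this is Case 3: T(n) = Θ(f(n)) = Θ(n^4).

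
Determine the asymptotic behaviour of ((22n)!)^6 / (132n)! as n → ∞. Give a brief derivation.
((22n)!)^6/(132n)! ~ ((2π·22n)^(5/2) / sqrt(6)) · 6^(−6·22n)  →  0

Write N = 22n. Stirling: N! ~ sqrt(2π N)(N/e)^N and (6N)! ~ sqrt(2π·6N)·(6N/e)^(6N).
  (N!)^6/(6N)! ~ (2π N)^(6/2) (N/e)^(6N) / [sqrt(2π·6N) (6N/e)^(6N)]
     = (2π N)^(6/2) / sqrt(2π·6N) · (N/(6N))^(6N)
     = (2π N)^((6−1)/2) / sqrt(6) · 6^(−6N).
Since 6^6 > 1, the factor 6^(−6N) decays exponentially, so the ratio → 0. Substituting N = 22n gives the stated form.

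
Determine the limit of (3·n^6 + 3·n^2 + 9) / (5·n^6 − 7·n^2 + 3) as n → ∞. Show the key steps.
lim = 3/5

For large n the leading n^6 terms dominate both numerator and denominator. Dividing top and bottom by n^6, every other term tends to 0, leaving 3/5.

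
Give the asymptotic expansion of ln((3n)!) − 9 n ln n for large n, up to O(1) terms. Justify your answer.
ln((3n)!) − 9 n ln n = −6 n ln n + 3(ln 3 − 1) n + (1/2) ln(2π·3n) + O(1/n)

Stirling: ln((3n)!) = 3n ln(3n) − 3n + (1/2) ln(2π·3n) + O(1/n).
Expand 3n ln(3n) = 3n (ln n + ln 3) = 3n ln n + 3n ln 3.
Subtract 9n ln n: leading term is (3 − 9) n ln n = −6 n ln n. The next term is 3n ln 3 − 3n = 3(ln 3 − 1) n. Then the (1/2) ln(2π·3n) correction.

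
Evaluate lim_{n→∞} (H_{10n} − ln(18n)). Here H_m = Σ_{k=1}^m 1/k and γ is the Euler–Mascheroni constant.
lim = ln(5/9) + γ

By Euler-Maclaurin, H_m = ln m + γ + O(1/m). So
  H_{10n} − ln(18n) = ln(10n) + γ − ln(18n) + O(1/n)
                       = ln(10/18) + γ + O(1/n).
Hence the limit is ln(10/18) + γ (= ln(5/9)).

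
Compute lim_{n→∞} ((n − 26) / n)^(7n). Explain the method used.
lim = e^(−182)

Rewrite as (1 − 26/n)^(7n). By the standard limit (1 + x/n)^n → e^x, we have (1 − 26/n)^n → e^(−26), and raising to the 7th power gives e^(−182).
More precisely, ln[(1 − 26/n)^(7n)] = 7n · ln(1 − 26/n) = 7n · (-26/n + O(1/n^2)) = -182 + O(1/n) → -182.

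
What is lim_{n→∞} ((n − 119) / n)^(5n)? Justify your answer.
lim = e^(−595)

Rewrite as (1 − 119/n)^(5n). By the standard limit (1 + x/n)^n → e^x, we have (1 − 119/n)^n → e^(−119), and raising to the 5th power gives e^(−595).
More precisely, ln[(1 − 119/n)^(5n)] = 5n · ln(1 − 119/n) = 5n · (-119/n + O(1/n^2)) = -595 + O(1/n) → -595.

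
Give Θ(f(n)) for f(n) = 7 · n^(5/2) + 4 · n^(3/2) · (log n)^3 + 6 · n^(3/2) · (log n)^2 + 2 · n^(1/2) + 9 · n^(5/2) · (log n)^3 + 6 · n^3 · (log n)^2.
f(n) ∈ Θ(n^3 · (log n)^2)

Compare the terms by growth order. For large n, n^a · (log n)^b dominates n^a' · (log n)^b' iff a > a', or (a = a' and b > b'). Ranking the 6 terms shows the dominant one is 6 · n^3 · (log n)^2. Hence f(n) ∈ Θ(n^3 · (log n)^2).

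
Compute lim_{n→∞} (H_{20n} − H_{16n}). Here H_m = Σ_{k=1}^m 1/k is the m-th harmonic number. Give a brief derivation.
lim = ln(20/16) = ln(5/4)

Euler-Maclaurin gives H_m = ln m + γ + 1/(2m) + O(1/m^2). The γ and O(1/m) terms cancel in the difference:
  H_{20n} − H_{16n} = ln(20n) − ln(16n) + O(1/n) = ln(20/16) + O(1/n).
Hence the limit is ln(20/16) = ln(5/4).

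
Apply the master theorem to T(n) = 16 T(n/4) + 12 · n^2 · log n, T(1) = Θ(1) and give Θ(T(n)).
T(n) = Θ(n^2 · (log n)^2)

Here log_4 16 = 2 and f(n) = 12 · n^2 · log n = Θ(n^(log_4 16) · (log n)^1). This is the extended Case 2 of the master theorem (f matches the critical exponent up to log factors), giving T(n) = Θ(n^(log_4 16) · (log n)^(1+1)) = Θ(n^2 · (log n)^2).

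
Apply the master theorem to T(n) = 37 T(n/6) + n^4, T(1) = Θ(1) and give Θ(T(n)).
T(n) = Θ(n^4)

log_6 37 ≈ 2.015. f(n) = n^4 dominates n^(log_6 37) since 4 > 2.015, and the regularity condition a·f(n/b) = 37·(n/6)^4 = (37/1296)·n^4 ≤ c·f(n) holds with c = 37/1296 ≈ 0.0285 < 1. So this is Case 3: T(n) = Θ(f(n)) = Θ(n^4).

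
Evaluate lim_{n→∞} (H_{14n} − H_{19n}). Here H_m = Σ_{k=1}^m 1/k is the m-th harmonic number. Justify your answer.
lim = ln(14/19)

Euler-Maclaurin gives H_m = ln m + γ + 1/(2m) + O(1/m^2). The γ and O(1/m) terms cancel in the difference:
  H_{14n} − H_{19n} = ln(14n) − ln(19n) + O(1/n) = ln(14/19) + O(1/n).
Hence the limit is ln(14/19).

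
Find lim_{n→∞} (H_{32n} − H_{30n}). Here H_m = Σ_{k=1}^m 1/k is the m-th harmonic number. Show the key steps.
lim = ln(32/30) = ln(16/15)

Euler-Maclaurin gives H_m = ln m + γ + 1/(2m) + O(1/m^2). The γ and O(1/m) terms cancel in the difference:
  H_{32n} − H_{30n} = ln(32n) − ln(30n) + O(1/n) = ln(32/30) + O(1/n).
Hence the limit is ln(32/30) = ln(16/15).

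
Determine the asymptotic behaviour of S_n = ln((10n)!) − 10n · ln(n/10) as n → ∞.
S_n ~ 10n · (ln 100 − 1) + O(ln n)

Stirling: ln((10n)!) = 10n ln(10n) − 10n + O(ln n).
  S_n = 10n ln(10n) − 10n − 10n ln(n/10) + O(ln n)
      = 10n ln(10n) − 10n ln n + 10n ln 10 − 10n + O(ln n)
      = 10n ln 10 + 10n ln 10 − 10n + O(ln n)
      = 10n (ln 100 − 1) + O(ln n).
Numerically ln(100) − 1 ≈ 3.6052.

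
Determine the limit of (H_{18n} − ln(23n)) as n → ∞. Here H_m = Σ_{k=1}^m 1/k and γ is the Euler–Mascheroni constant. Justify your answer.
lim = ln(18/23) + γ

By Euler-Maclaurin, H_m = ln m + γ + O(1/m). So
  H_{18n} − ln(23n) = ln(18n) + γ − ln(23n) + O(1/n)
                       = ln(18/23) + γ + O(1/n).
Hence the limit is ln(18/23) + γ.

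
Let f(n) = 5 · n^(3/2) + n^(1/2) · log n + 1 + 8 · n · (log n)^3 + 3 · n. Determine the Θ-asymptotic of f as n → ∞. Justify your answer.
f(n) ∈ Θ(n^(3/2))

Compare the terms by growth order. For large n, n^a · (log n)^b dominates n^a' · (log n)^b' iff a > a', or (a = a' and b > b'). Ranking the 5 terms shows the dominant one is 5 · n^(3/2). Hence f(n) ∈ Θ(n^(3/2)).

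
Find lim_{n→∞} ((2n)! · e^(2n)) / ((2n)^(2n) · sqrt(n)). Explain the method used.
lim = sqrt(2π·2)

Stirling: (2n)! ~ sqrt(2π·2n) · (2n/e)^(2n). Hence
  (2n)! · e^(2n) / (2n)^(2n) ~ sqrt(2π·2n).
Dividing by sqrt(n): sqrt(2π·2n) / sqrt(n) = sqrt(2π·2) · n^((1−1)/2), so the limit is sqrt(2π·2).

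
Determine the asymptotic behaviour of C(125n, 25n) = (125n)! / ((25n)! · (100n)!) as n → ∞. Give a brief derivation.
C(125n, 25n) ~ (3125/256)^(25n) · sqrt(5/(8π·25n))

Write N = 25n. Apply Stirling to each factorial:
  (5N)! ~ sqrt(2π·5N) · (5N/e)^(5N),
  N! ~ sqrt(2π N) · (N/e)^N,
  (4N)! ~ sqrt(2π·4N) · (4N/e)^(4N).
The exponential factors combine to (5N)^(5N) / (N^N · (4N)^(4N)) = 5^(5N)/4^(4N) = (5^5/4^4)^N = (3125/256)^N.
The square-root prefactors combine to sqrt(2π·5N) / (sqrt(2π N)·sqrt(2π·4N)) = sqrt(5 / (2π·4·N)) = sqrt(5/(8π·25n)).
Substituting N = 25n: C(125n, 25n) ~ (3125/256)^(25n) · sqrt(5/(8π·25n)).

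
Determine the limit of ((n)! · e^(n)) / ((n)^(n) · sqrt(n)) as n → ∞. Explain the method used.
lim = sqrt(2π)

Stirling: (n)! ~ sqrt(2π·n) · (n/e)^(n). Hence
  (n)! · e^(n) / (n)^(n) ~ sqrt(2π·n).
Dividing by sqrt(n): sqrt(2π·n) / sqrt(n) = sqrt(2π) · n^((1−1)/2), so the limit is sqrt(2π).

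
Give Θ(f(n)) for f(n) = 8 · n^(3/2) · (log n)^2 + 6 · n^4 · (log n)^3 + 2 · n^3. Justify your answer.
f(n) ∈ Θ(n^4 · (log n)^3)

Compare the terms by growth order. For large n, n^a · (log n)^b dominates n^a' · (log n)^b' iff a > a', or (a = a' and b > b'). Ranking the 3 terms shows the dominant one is 6 · n^4 · (log n)^3. Hence f(n) ∈ Θ(n^4 · (log n)^3).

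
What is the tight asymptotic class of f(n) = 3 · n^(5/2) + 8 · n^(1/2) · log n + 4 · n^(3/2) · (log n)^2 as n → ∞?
f(n) ∈ Θ(n^(5/2))

Compare the terms by growth order. For large n, n^a · (log n)^b dominates n^a' · (log n)^b' iff a > a', or (a = a' and b > b'). Ranking the 3 terms shows the dominant one is 3 · n^(5/2). Hence f(n) ∈ Θ(n^(5/2)).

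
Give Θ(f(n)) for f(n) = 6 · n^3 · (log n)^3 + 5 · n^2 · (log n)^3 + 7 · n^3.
f(n) ∈ Θ(n^3 · (log n)^3)

Compare the terms by growth order. For large n, n^a · (log n)^b dominates n^a' · (log n)^b' iff a > a', or (a = a' and b > b'). Ranking the 3 terms shows the dominant one is 6 · n^3 · (log n)^3. Hence f(n) ∈ Θ(n^3 · (log n)^3).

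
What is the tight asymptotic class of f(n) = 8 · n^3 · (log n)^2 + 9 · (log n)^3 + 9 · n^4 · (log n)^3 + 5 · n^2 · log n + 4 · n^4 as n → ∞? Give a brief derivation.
f(n) ∈ Θ(n^4 · (log n)^3)

Compare the terms by growth order. For large n, n^a · (log n)^b dominates n^a' · (log n)^b' iff a > a', or (a = a' and b > b'). Ranking the 5 terms shows the dominant one is 9 · n^4 · (log n)^3. Hence f(n) ∈ Θ(n^4 · (log n)^3).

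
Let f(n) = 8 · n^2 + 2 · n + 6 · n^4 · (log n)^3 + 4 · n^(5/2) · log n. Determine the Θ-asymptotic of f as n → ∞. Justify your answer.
f(n) ∈ Θ(n^4 · (log n)^3)

Compare the terms by growth order. For large n, n^a · (log n)^b dominates n^a' · (log n)^b' iff a > a', or (a = a' and b > b'). Ranking the 4 terms shows the dominant one is 6 · n^4 · (log n)^3. Hence f(n) ∈ Θ(n^4 · (log n)^3).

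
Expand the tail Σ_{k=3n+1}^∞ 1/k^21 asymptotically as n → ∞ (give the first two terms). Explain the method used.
Σ_{k>3n} 1/k^21 = 1/(20 · (3n)^20) − 1/(2 · (3n)^21) + O(1/(3n)^22)

Compare to the integral: ∫_{3n}^∞ x^(−21) dx = [−x^(−20)/20]_{3n}^∞ = 1/((21−1)·(3n)^20). The Euler-Maclaurin correction adds −f(3n)/2 = −1/(2·(3n)^21). Euler-Maclaurin then gives
  Σ_{k>3n} 1/k^21 = ∫_{3n}^∞ dx/x^21 − 1/(2·(3n)^21) + O(1/(3n)^22).
(Equivalently this is ζ(21) − Σ_{k≤3n} 1/k^21.)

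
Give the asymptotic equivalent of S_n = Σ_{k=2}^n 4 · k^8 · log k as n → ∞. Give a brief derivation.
S_n ~ 4 · n^9 log n / 9 − 4 · n^9 / 81

By integral comparison, S_n = ∫_1^n 4 · x^8 · log x dx + O(n^8 · log n). For the integral, ∫ x^8 log x dx = n^9 log n / 9 − n^9/81 (integration by parts). Hence S_n ~ 4 · n^9 log n / 9 − 4 · n^9 / 81.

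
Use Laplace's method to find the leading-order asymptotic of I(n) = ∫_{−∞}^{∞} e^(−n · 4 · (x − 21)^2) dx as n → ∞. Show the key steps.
I(n) = sqrt(π/(4n))

Here φ(x) = 4 · (x − 21)^2 has its unique minimum at x* = 21 with φ(x*) = 0 and φ''(x*) = 8. Laplace's method gives
  I(n) ~ e^(−n φ(x*)) · sqrt(2π / (n · φ''(x*))) = sqrt(2π / (8n)) = sqrt(π/(4n)).
This is exact: substituting u = (x − 21)·sqrt(4n) gives I(n) = (1/sqrt(4n)) ∫_{−∞}^{∞} e^(−u^2) du = sqrt(π/(4n)).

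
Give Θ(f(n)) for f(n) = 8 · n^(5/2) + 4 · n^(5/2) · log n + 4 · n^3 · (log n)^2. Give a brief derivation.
f(n) ∈ Θ(n^3 · (log n)^2)

Compare the terms by growth order. For large n, n^a · (log n)^b dominates n^a' · (log n)^b' iff a > a', or (a = a' and b > b'). Ranking the 3 terms shows the dominant one is 4 · n^3 · (log n)^2. Hence f(n) ∈ Θ(n^3 · (log n)^2).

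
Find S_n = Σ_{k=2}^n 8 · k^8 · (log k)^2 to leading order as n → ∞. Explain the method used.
S_n ~ 8 · n^9 · (log n)^2 / 9

By integral comparison, S_n = ∫_1^n 8 · x^8 · (log x)^2 dx + O(n^8 · (log n)^2). For the integral, the leading term of ∫_1^n x^8 (log x)^2 dx is n^9/9 · (log n)^2 (by repeated integration by parts; each step lowers the log-exponent and produces a relatively O(1/log n) correction). Hence S_n ~ 8 · n^9 · (log n)^2 / 9.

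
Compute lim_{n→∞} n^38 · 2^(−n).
lim = 0

Exponentials with base > 1 dominate every fixed polynomial: for any fixed c, n^c / 2^n → 0 as n → ∞ (e.g. by the ratio test, or by writing 2^n = e^(n ln 2) and noting e^(n ln 2) / n^c → ∞). Hence n^38 · 2^(−n) = n^38 / 2^n → 0.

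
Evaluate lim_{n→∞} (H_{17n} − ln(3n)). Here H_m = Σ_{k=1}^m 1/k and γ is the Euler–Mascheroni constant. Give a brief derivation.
lim = ln(17/3) + γ

By Euler-Maclaurin, H_m = ln m + γ + O(1/m). So
  H_{17n} − ln(3n) = ln(17n) + γ − ln(3n) + O(1/n)
                       = ln(17/3) + γ + O(1/n).
Hence the limit is ln(17/3) + γ.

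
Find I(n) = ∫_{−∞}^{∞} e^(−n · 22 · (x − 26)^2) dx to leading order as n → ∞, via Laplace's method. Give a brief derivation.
I(n) = sqrt(π/(22n))

Here φ(x) = 22 · (x − 26)^2 has its unique minimum at x* = 26 with φ(x*) = 0 and φ''(x*) = 44. Laplace's method gives
  I(n) ~ e^(−n φ(x*)) · sqrt(2π / (n · φ''(x*))) = sqrt(2π / (44n)) = sqrt(π/(22n)).
This is exact: substituting u = (x − 26)·sqrt(22n) gives I(n) = (1/sqrt(22n)) ∫_{−∞}^{∞} e^(−u^2) du = sqrt(π/(22n)).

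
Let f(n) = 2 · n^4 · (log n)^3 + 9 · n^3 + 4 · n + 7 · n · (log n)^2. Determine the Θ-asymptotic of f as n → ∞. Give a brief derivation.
f(n) ∈ Θ(n^4 · (log n)^3)

Compare the terms by growth order. For large n, n^a · (log n)^b dominates n^a' · (log n)^b' iff a > a', or (a = a' and b > b'). Ranking the 4 terms shows the dominant one is 2 · n^4 · (log n)^3. Hence f(n) ∈ Θ(n^4 · (log n)^3).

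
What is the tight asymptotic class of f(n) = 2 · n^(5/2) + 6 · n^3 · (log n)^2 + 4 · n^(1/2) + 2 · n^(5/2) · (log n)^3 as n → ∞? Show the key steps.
f(n) ∈ Θ(n^3 · (log n)^2)

Compare the terms by growth order. For large n, n^a · (log n)^b dominates n^a' · (log n)^b' iff a > a', or (a = a' and b > b'). Ranking the 4 terms shows the dominant one is 6 · n^3 · (log n)^2. Hence f(n) ∈ Θ(n^3 · (log n)^2).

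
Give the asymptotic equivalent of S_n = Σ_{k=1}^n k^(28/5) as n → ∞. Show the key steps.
S_n ~ (5/33) · n^(33/5)

Integral comparison: Σ_{k=1}^n k^(28/5) = ∫_0^n x^(28/5) dx + O(n^(28/5)). The integral is n^(1 + 28/5) / (1 + 28/5) = n^((28+5)/5) / ((28+5)/5) = (5/33) · n^(33/5).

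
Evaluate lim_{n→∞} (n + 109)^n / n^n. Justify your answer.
lim = e^109

Rewrite as (1 + 109/n)^(n). By the standard limit (1 + x/n)^n → e^x, we have (1 + 109/n)^n → e^109, and raising to the 1st power gives e^109.
More precisely, ln[(1 + 109/n)^(n)] = n · ln(1 + 109/n) = n · (109/n + O(1/n^2)) = 109 + O(1/n) → 109.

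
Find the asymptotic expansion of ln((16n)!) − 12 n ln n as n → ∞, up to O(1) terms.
ln((16n)!) − 12 n ln n = 4 n ln n + 16(ln 16 − 1) n + (1/2) ln(2π·16n) + O(1/n)

Stirling: ln((16n)!) = 16n ln(16n) − 16n + (1/2) ln(2π·16n) + O(1/n).
Expand 16n ln(16n) = 16n (ln n + ln 16) = 16n ln n + 16n ln 16.
Subtract 12n ln n: leading term is (16 − 12) n ln n = 4 n ln n. The next term is 16n ln 16 − 16n = 16(ln 16 − 1) n. Then the (1/2) ln(2π·16n) correction.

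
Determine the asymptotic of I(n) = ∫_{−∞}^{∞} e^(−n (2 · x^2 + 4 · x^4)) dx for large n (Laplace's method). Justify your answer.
I(n) ~ sqrt(π/(2n))

φ(x) = 2 · x^2 + 4 · x^4 has its unique global minimum at x* = 0 (since φ'(x) = 4x + 16x^3 = 0 only at x = 0 for real x with both coefficients positive, and φ → ∞ as |x| → ∞). At x* = 0, φ(0) = 0 and φ''(0) = 4. Laplace's method then gives
  I(n) ~ sqrt(2π / (n · φ''(0))) · e^(−n φ(0)) = sqrt(2π / (4n)) = sqrt(π/(2n)).
The 4 · x^4 term contributes only at subleading order (an O(1/n) relative correction).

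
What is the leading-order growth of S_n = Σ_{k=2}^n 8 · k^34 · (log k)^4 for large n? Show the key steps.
S_n ~ 8 · n^35 · (log n)^4 / 35

By integral comparison, S_n = ∫_1^n 8 · x^34 · (log x)^4 dx + O(n^34 · (log n)^4). For the integral, the leading term of ∫_1^n x^34 (log x)^4 dx is n^35/35 · (log n)^4 (by repeated integration by parts; each step lowers the log-exponent and produces a relatively O(1/log n) correction). Hence S_n ~ 8 · n^35 · (log n)^4 / 35.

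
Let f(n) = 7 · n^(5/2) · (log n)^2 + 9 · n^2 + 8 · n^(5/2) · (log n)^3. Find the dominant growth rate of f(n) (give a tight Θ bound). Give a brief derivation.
f(n) ∈ Θ(n^(5/2) · (log n)^3)

Compare the terms by growth order. For large n, n^a · (log n)^b dominates n^a' · (log n)^b' iff a > a', or (a = a' and b > b'). Ranking the 3 terms shows the dominant one is 8 · n^(5/2) · (log n)^3. Hence f(n) ∈ Θ(n^(5/2) · (log n)^3).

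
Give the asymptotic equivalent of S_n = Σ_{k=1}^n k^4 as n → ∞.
S_n ~ n^5 / 5

By integral comparison (Euler-Maclaurin), Σ_{k=1}^n k^4 = ∫_0^n x^4 dx + O(n^4) = n^5/5 + O(n^4). (Equivalently, Faulhaber's formula gives the same leading term.)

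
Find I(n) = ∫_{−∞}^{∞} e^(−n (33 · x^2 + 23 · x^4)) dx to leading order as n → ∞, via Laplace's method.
I(n) ~ sqrt(π/(33n))

φ(x) = 33 · x^2 + 23 · x^4 has its unique global minimum at x* = 0 (since φ'(x) = 66x + 92x^3 = 0 only at x = 0 for real x with both coefficients positive, and φ → ∞ as |x| → ∞). At x* = 0, φ(0) = 0 and φ''(0) = 66. Laplace's method then gives
  I(n) ~ sqrt(2π / (n · φ''(0))) · e^(−n φ(0)) = sqrt(2π / (66n)) = sqrt(π/(33n)).
The 23 · x^4 term contributes only at subleading order (an O(1/n) relative correction).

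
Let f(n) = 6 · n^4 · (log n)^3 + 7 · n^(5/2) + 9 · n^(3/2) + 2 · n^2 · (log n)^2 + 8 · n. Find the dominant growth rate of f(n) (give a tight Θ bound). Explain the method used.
f(n) ∈ Θ(n^4 · (log n)^3)

Compare the terms by growth order. For large n, n^a · (log n)^b dominates n^a' · (log n)^b' iff a > a', or (a = a' and b > b'). Ranking the 5 terms shows the dominant one is 6 · n^4 · (log n)^3. Hence f(n) ∈ Θ(n^4 · (log n)^3).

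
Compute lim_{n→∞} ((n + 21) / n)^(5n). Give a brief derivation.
lim = e^105

Rewrite as (1 + 21/n)^(5n). By the standard limit (1 + x/n)^n → e^x, we have (1 + 21/n)^n → e^21, and raising to the 5th power gives e^105.
More precisely, ln[(1 + 21/n)^(5n)] = 5n · ln(1 + 21/n) = 5n · (21/n + O(1/n^2)) = 105 + O(1/n) → 105.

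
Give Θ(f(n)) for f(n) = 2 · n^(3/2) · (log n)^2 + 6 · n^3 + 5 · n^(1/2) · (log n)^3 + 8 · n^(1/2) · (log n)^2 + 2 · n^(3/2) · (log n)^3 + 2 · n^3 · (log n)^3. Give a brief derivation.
f(n) ∈ Θ(n^3 · (log n)^3)

Compare the terms by growth order. For large n, n^a · (log n)^b dominates n^a' · (log n)^b' iff a > a', or (a = a' and b > b'). Ranking the 6 terms shows the dominant one is 2 · n^3 · (log n)^3. Hence f(n) ∈ Θ(n^3 · (log n)^3).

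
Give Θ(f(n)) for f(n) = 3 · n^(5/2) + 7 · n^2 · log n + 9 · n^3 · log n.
f(n) ∈ Θ(n^3 · log n)

Compare the terms by growth order. For large n, n^a · (log n)^b dominates n^a' · (log n)^b' iff a > a', or (a = a' and b > b'). Ranking the 3 terms shows the dominant one is 9 · n^3 · log n. Hence f(n) ∈ Θ(n^3 · log n).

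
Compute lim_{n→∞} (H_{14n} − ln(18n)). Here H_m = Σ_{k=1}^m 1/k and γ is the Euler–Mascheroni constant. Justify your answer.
lim = ln(7/9) + γ

By Euler-Maclaurin, H_m = ln m + γ + O(1/m). So
  H_{14n} − ln(18n) = ln(14n) + γ − ln(18n) + O(1/n)
                       = ln(14/18) + γ + O(1/n).
Hence the limit is ln(14/18) + γ (= ln(7/9)).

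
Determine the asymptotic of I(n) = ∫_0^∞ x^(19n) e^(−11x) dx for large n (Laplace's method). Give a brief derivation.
I(n) ~ (sqrt(2π·19n) / 11) · (19n/(11e))^(19n)

Write the integrand as exp(19n ln x − 11x) and set f(x) = 19n ln x − 11x. Then f'(x) = 19n/x − 11 = 0 at x* = 19n/11, and f''(x*) = −19n/x*^2 = −11^2/(19n). Laplace's method (interior maximum) gives
  I(n) ~ e^(f(x*)) · sqrt(2π / |f''(x*)|)
        = exp(19n ln(19n/11) − 19n) · sqrt(2π · 19n / 11^2)
        = (19n/11)^(19n) e^(−19n) · sqrt(2π·19n) / 11
        = (sqrt(2π·19n) / 11) · (19n/(11e))^(19n).
This matches Γ(19n+1)/11^(19n+1) with Stirling applied to Γ.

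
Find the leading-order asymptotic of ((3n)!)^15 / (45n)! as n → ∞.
((3n)!)^15/(45n)! ~ ((2π·3n)^(14/2) / sqrt(15)) · 15^(−15·3n)  →  0

Write N = 3n. Stirling: N! ~ sqrt(2π N)(N/e)^N and (15N)! ~ sqrt(2π·15N)·(15N/e)^(15N).
  (N!)^15/(15N)! ~ (2π N)^(15/2) (N/e)^(15N) / [sqrt(2π·15N) (15N/e)^(15N)]
     = (2π N)^(15/2) / sqrt(2π·15N) · (N/(15N))^(15N)
     = (2π N)^((15−1)/2) / sqrt(15) · 15^(−15N).
Since 15^15 > 1, the factor 15^(−15N) decays exponentially, so the ratio → 0. Substituting N = 3n gives the stated form.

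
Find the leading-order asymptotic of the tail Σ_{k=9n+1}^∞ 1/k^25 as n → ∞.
Σ_{k>9n} 1/k^25 ~ 1/(24 · (9n)^24)

Compare to the integral: ∫_{9n}^∞ x^(−25) dx = [−x^(−24)/24]_{9n}^∞ = 1/((25−1)·(9n)^24). Euler-Maclaurin then gives
  Σ_{k>9n} 1/k^25 = ∫_{9n}^∞ dx/x^25 − 1/(2·(9n)^25) + O(1/(9n)^26).
(Equivalently this is ζ(25) − Σ_{k≤9n} 1/k^25.)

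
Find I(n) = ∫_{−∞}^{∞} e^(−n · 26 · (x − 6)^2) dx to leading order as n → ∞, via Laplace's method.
I(n) = sqrt(π/(26n))

Here φ(x) = 26 · (x − 6)^2 has its unique minimum at x* = 6 with φ(x*) = 0 and φ''(x*) = 52. Laplace's method gives
  I(n) ~ e^(−n φ(x*)) · sqrt(2π / (n · φ''(x*))) = sqrt(2π / (52n)) = sqrt(π/(26n)).
This is exact: substituting u = (x − 6)·sqrt(26n) gives I(n) = (1/sqrt(26n)) ∫_{−∞}^{∞} e^(−u^2) du = sqrt(π/(26n)).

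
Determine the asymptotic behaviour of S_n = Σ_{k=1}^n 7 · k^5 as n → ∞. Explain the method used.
S_n ~ 7 · n^6 / 6

By integral comparison (Euler-Maclaurin), Σ_{k=1}^n 7 · k^5 = 7 · ∫_0^n x^5 dx + O(n^5) = 7 · n^6/6 + O(n^5). (Equivalently, Faulhaber's formula gives the same leading term.)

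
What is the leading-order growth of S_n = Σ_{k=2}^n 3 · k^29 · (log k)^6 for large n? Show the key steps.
S_n ~ n^30 · (log n)^6 / 10

By integral comparison, S_n = ∫_1^n 3 · x^29 · (log x)^6 dx + O(n^29 · (log n)^6). For the integral, the leading term of ∫_1^n x^29 (log x)^6 dx is n^30/30 · (log n)^6 (by repeated integration by parts; each step lowers the log-exponent and produces a relatively O(1/log n) correction). Hence S_n ~ n^30 · (log n)^6 / 10.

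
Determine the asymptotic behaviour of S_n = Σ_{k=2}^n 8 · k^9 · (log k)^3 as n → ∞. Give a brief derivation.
S_n ~ 4 · n^10 · (log n)^3 / 5

By integral comparison, S_n = ∫_1^n 8 · x^9 · (log x)^3 dx + O(n^9 · (log n)^3). For the integral, the leading term of ∫_1^n x^9 (log x)^3 dx is n^10/10 · (log n)^3 (by repeated integration by parts; each step lowers the log-exponent and produces a relatively O(1/log n) correction). Hence S_n ~ 4 · n^10 · (log n)^3 / 5.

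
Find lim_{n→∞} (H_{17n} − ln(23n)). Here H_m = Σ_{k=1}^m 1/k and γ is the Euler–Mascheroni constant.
lim = ln(17/23) + γ

By Euler-Maclaurin, H_m = ln m + γ + O(1/m). So
  H_{17n} − ln(23n) = ln(17n) + γ − ln(23n) + O(1/n)
                       = ln(17/23) + γ + O(1/n).
Hence the limit is ln(17/23) + γ.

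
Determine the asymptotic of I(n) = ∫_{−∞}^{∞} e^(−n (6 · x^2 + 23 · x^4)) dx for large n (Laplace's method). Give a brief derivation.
I(n) ~ sqrt(π/(6n))

φ(x) = 6 · x^2 + 23 · x^4 has its unique global minimum at x* = 0 (since φ'(x) = 12x + 92x^3 = 0 only at x = 0 for real x with both coefficients positive, and φ → ∞ as |x| → ∞). At x* = 0, φ(0) = 0 and φ''(0) = 12. Laplace's method then gives
  I(n) ~ sqrt(2π / (n · φ''(0))) · e^(−n φ(0)) = sqrt(2π / (12n)) = sqrt(π/(6n)).
The 23 · x^4 term contributes only at subleading order (an O(1/n) relative correction).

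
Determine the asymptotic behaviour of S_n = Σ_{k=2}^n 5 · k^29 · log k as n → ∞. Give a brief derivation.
S_n ~ n^30 log n / 6 − n^30 / 180

By integral comparison, S_n = ∫_1^n 5 · x^29 · log x dx + O(n^29 · log n). For the integral, ∫ x^29 log x dx = n^30 log n / 30 − n^30/900 (integration by parts). Hence S_n ~ n^30 log n / 6 − n^30 / 180.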